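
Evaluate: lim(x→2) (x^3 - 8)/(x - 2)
This is a standard limit.

Factor or rationalize the expression:
  lim(x→2) (x^3 - 8)/(x - 2) = 12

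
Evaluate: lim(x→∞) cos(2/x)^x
This is an exponential indeterminate form.

For exponential indeterminate forms, take the natural log:
  Let L = lim(x→∞) cos(2/x)^x
  Then ln(L) = lim(x→∞) [exponent × ln(base)]
  Evaluate using L'Hôpital or standard limits, then exponentiate.
  L = 1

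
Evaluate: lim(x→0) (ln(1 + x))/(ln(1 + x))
This is a 0/0 indeterminate form.

Apply L'Hôpital's rule: differentiate numerator and denominator separately.
  f(x) = ln(x + 1)   ⇒   f'(x) = 1/(x + 1)
  g(x) = ln(x + 1)   ⇒   g'(x) = 1/(x + 1)
  lim(x→0) f'(x)/g'(x) = lim(x→0) (1/(x + 1))/(1/(x + 1))
  = 1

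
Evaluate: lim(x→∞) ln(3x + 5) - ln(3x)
This is an ∞-∞ indeterminate form.

Combine fractions or rationalize to convert ∞-∞ to 0/0 form:
  lim(x→∞) ln(3x + 5) - ln(3x) = 0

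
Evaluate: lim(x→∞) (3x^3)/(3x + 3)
This is an ∞/∞ indeterminate form.

Apply L'Hôpital's rule: differentiate numerator and denominator separately.
  f(x) = 3·x^3   ⇒   f'(x) = 9·x^2
  g(x) = 3·x + 3   ⇒   g'(x) = 3
  lim(x→∞) f'(x)/g'(x) = lim(x→∞) (9·x^2)/(3)
  = ∞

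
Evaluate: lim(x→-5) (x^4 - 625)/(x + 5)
This is a standard limit.

Factor or rationalize the expression:
  lim(x→-5) (x^4 - 625)/(x + 5) = -500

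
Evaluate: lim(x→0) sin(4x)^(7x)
This is an exponential indeterminate form.

For exponential indeterminate forms, take the natural log:
  Let L = lim(x→0) sin(4x)^(7x)
  Then ln(L) = lim(x→0) [exponent × ln(base)]
  Evaluate using L'Hôpital or standard limits, then exponentiate.
  L = 1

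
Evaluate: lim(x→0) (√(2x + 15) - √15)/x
This is a standard limit.

Factor or rationalize the expression:
  lim(x→0) (√(2x + 15) - √15)/x = sqrt(15)/15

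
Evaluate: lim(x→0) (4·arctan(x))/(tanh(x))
This is a 0/0 indeterminate form.

Apply L'Hôpital's rule: differentiate numerator and denominator separately.
  f(x) = 4·atan(x)   ⇒   f'(x) = 4/(x^2 + 1)
  g(x) = tanh(x)   ⇒   g'(x) = 1 - tanh(x)^2
  lim(x→0) f'(x)/g'(x) = lim(x→0) (4/(x^2 + 1))/(1 - tanh(x)^2)
  = 4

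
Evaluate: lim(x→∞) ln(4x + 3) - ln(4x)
This is an ∞-∞ indeterminate form.

Combine fractions or rationalize to convert ∞-∞ to 0/0 form:
  lim(x→∞) ln(4x + 3) - ln(4x) = 0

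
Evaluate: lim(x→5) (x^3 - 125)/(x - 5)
This is a standard limit.

Factor or rationalize the expression:
  lim(x→5) (x^3 - 125)/(x - 5) = 75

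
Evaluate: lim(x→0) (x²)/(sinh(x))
This is a 0/0 indeterminate form.

Apply L'Hôpital's rule: differentiate numerator and denominator separately.
  f(x) = x^2   ⇒   f'(x) = 2·x
  g(x) = sinh(x)   ⇒   g'(x) = cosh(x)
  lim(x→0) f'(x)/g'(x) = lim(x→0) (2·x)/(cosh(x))
  = 0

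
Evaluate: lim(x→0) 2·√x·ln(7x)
This is a 0·∞ indeterminate form.

Rewrite 0·∞ as a quotient (0/0 or ∞/∞ form), then apply L'Hôpital's rule:
  lim(x→0) 2·√x·ln(7x) = 0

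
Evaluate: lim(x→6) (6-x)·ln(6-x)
This is a 0·∞ indeterminate form.

Rewrite 0·∞ as a quotient (0/0 or ∞/∞ form), then apply L'Hôpital's rule:
  lim(x→6) (6-x)·ln(6-x) = 0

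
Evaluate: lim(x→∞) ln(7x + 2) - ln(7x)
This is an ∞-∞ indeterminate form.

Combine fractions or rationalize to convert ∞-∞ to 0/0 form:
  lim(x→∞) ln(7x + 2) - ln(7x) = 0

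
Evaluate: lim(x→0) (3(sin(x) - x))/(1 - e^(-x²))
This is a 0/0 indeterminate form.

Apply L'Hôpital's rule: differentiate numerator and denominator separately.
  f(x) = -3·x + 3·sin(x)   ⇒   f'(x) = 3·cos(x) - 3
  g(x) = 1 - e^(-x^2)   ⇒   g'(x) = 2·x·e^(-x^2)
  lim(x→0) f'(x)/g'(x) = lim(x→0) (3·cos(x) - 3)/(2·x·e^(-x^2))
  = 0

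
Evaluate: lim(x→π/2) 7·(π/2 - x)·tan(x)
This is a 0·∞ indeterminate form.

Rewrite 0·∞ as a quotient (0/0 or ∞/∞ form), then apply L'Hôpital's rule:
  lim(x→π/2) 7·(π/2 - x)·tan(x) = 7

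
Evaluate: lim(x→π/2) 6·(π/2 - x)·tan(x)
This is a 0·∞ indeterminate form.

Rewrite 0·∞ as a quotient (0/0 or ∞/∞ form), then apply L'Hôpital's rule:
  lim(x→π/2) 6·(π/2 - x)·tan(x) = 6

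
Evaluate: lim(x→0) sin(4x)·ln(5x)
This is a 0·∞ indeterminate form.

Rewrite 0·∞ as a quotient (0/0 or ∞/∞ form), then apply L'Hôpital's rule:
  lim(x→0) sin(4x)·ln(5x) = 0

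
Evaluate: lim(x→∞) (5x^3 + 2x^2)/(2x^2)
This is an ∞/∞ indeterminate form.

Apply L'Hôpital's rule: differentiate numerator and denominator separately.
  f(x) = 5·x^3 + 2·x^2   ⇒   f'(x) = 15·x^2 + 4·x
  g(x) = 2·x^2   ⇒   g'(x) = 4·x
  lim(x→∞) f'(x)/g'(x) = lim(x→∞) (15·x^2 + 4·x)/(4·x)
  = ∞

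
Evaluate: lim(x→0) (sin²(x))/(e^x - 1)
This is a 0/0 indeterminate form.

Apply L'Hôpital's rule: differentiate numerator and denominator separately.
  f(x) = sin(x)^2   ⇒   f'(x) = 2·sin(x)·cos(x)
  g(x) = e^(x) - 1   ⇒   g'(x) = e^(x)
  lim(x→0) f'(x)/g'(x) = lim(x→0) (2·sin(x)·cos(x))/(e^(x))
  = 0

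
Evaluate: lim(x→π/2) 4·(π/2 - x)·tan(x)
This is a 0·∞ indeterminate form.

Rewrite 0·∞ as a quotient (0/0 or ∞/∞ form), then apply L'Hôpital's rule:
  lim(x→π/2) 4·(π/2 - x)·tan(x) = 4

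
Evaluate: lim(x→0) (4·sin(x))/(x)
This is a 0/0 indeterminate form.

Apply L'Hôpital's rule: differentiate numerator and denominator separately.
  f(x) = 4·sin(x)   ⇒   f'(x) = 4·cos(x)
  g(x) = x   ⇒   g'(x) = 1
  lim(x→0) f'(x)/g'(x) = lim(x→0) (4·cos(x))/(1)
  = 4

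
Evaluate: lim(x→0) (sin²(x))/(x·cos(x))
This is a 0/0 indeterminate form.

Apply L'Hôpital's rule: differentiate numerator and denominator separately.
  f(x) = sin(x)^2   ⇒   f'(x) = 2·sin(x)·cos(x)
  g(x) = x·cos(x)   ⇒   g'(x) = -x·sin(x) + cos(x)
  lim(x→0) f'(x)/g'(x) = lim(x→0) (2·sin(x)·cos(x))/(-x·sin(x) + cos(x))
  = 0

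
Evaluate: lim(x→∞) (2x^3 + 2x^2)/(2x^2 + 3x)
This is an ∞/∞ indeterminate form.

Apply L'Hôpital's rule: differentiate numerator and denominator separately.
  f(x) = 2·x^3 + 2·x^2   ⇒   f'(x) = 6·x^2 + 4·x
  g(x) = 2·x^2 + 3·x   ⇒   g'(x) = 4·x + 3
  lim(x→∞) f'(x)/g'(x) = lim(x→∞) (6·x^2 + 4·x)/(4·x + 3)
  = ∞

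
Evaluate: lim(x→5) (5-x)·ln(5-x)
This is a 0·∞ indeterminate form.

Rewrite 0·∞ as a quotient (0/0 or ∞/∞ form), then apply L'Hôpital's rule:
  lim(x→5) (5-x)·ln(5-x) = 0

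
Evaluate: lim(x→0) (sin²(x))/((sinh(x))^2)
This is a 0/0 indeterminate form.

Apply L'Hôpital's rule: differentiate numerator and denominator separately.
  f(x) = sin(x)^2   ⇒   f'(x) = 2·sin(x)·cos(x)
  g(x) = sinh(x)^2   ⇒   g'(x) = 2·sinh(x)·cosh(x)
  lim(x→0) f'(x)/g'(x) = lim(x→0) (2·sin(x)·cos(x))/(2·sinh(x)·cosh(x))
  = 1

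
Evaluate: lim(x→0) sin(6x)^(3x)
This is an exponential indeterminate form.

For exponential indeterminate forms, take the natural log:
  Let L = lim(x→0) sin(6x)^(3x)
  Then ln(L) = lim(x→0) [exponent × ln(base)]
  Evaluate using L'Hôpital or standard limits, then exponentiate.
  L = 1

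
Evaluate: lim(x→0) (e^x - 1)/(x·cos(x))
This is a 0/0 indeterminate form.

Apply L'Hôpital's rule: differentiate numerator and denominator separately.
  f(x) = e^(x) - 1   ⇒   f'(x) = e^(x)
  g(x) = x·cos(x)   ⇒   g'(x) = -x·sin(x) + cos(x)
  lim(x→0) f'(x)/g'(x) = lim(x→0) (e^(x))/(-x·sin(x) + cos(x))
  = 1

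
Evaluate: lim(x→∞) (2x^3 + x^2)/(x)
This is an ∞/∞ indeterminate form.

Apply L'Hôpital's rule: differentiate numerator and denominator separately.
  f(x) = 2·x^3 + x^2   ⇒   f'(x) = 6·x^2 + 2·x
  g(x) = x   ⇒   g'(x) = 1
  lim(x→∞) f'(x)/g'(x) = lim(x→∞) (6·x^2 + 2·x)/(1)
  = ∞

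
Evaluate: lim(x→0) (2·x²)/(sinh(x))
This is a 0/0 indeterminate form.

Apply L'Hôpital's rule: differentiate numerator and denominator separately.
  f(x) = 2·x^2   ⇒   f'(x) = 4·x
  g(x) = sinh(x)   ⇒   g'(x) = cosh(x)
  lim(x→0) f'(x)/g'(x) = lim(x→0) (4·x)/(cosh(x))
  = 0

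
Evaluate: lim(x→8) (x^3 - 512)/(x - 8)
This is a standard limit.

Factor or rationalize the expression:
  lim(x→8) (x^3 - 512)/(x - 8) = 192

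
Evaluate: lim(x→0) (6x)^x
This is an exponential indeterminate form.

For exponential indeterminate forms, take the natural log:
  Let L = lim(x→0) (6x)^x
  Then ln(L) = lim(x→0) [exponent × ln(base)]
  Evaluate using L'Hôpital or standard limits, then exponentiate.
  L = 1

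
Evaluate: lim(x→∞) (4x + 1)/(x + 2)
This is an ∞/∞ indeterminate form.

Apply L'Hôpital's rule: differentiate numerator and denominator separately.
  f(x) = 4·x + 1   ⇒   f'(x) = 4
  g(x) = x + 2   ⇒   g'(x) = 1
  lim(x→∞) f'(x)/g'(x) = lim(x→∞) (4)/(1)
  = 4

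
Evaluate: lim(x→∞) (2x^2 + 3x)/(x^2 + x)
This is an ∞/∞ indeterminate form.

Apply L'Hôpital's rule: differentiate numerator and denominator separately.
  f(x) = 2·x^2 + 3·x   ⇒   f'(x) = 4·x + 3
  g(x) = x^2 + x   ⇒   g'(x) = 2·x + 1
  lim(x→∞) f'(x)/g'(x) = lim(x→∞) (4·x + 3)/(2·x + 1)
  = 2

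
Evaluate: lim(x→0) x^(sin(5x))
This is an exponential indeterminate form.

For exponential indeterminate forms, take the natural log:
  Let L = lim(x→0) x^(sin(5x))
  Then ln(L) = lim(x→0) [exponent × ln(base)]
  Evaluate using L'Hôpital or standard limits, then exponentiate.
  L = 1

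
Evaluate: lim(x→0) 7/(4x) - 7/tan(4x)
This is an ∞-∞ indeterminate form.

Combine fractions or rationalize to convert ∞-∞ to 0/0 form:
  lim(x→0) 7/(4x) - 7/tan(4x) = 0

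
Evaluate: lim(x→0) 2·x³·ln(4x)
This is a 0·∞ indeterminate form.

Rewrite 0·∞ as a quotient (0/0 or ∞/∞ form), then apply L'Hôpital's rule:
  lim(x→0) 2·x³·ln(4x) = 0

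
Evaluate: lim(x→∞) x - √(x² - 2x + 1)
This is an ∞-∞ indeterminate form.

Combine fractions or rationalize to convert ∞-∞ to 0/0 form:
  lim(x→∞) x - √(x² - 2x + 1) = 1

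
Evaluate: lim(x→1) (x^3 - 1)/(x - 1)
This is a standard limit.

Factor or rationalize the expression:
  lim(x→1) (x^3 - 1)/(x - 1) = 3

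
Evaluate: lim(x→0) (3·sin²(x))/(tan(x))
This is a 0/0 indeterminate form.

Apply L'Hôpital's rule: differentiate numerator and denominator separately.
  f(x) = 3·sin(x)^2   ⇒   f'(x) = 6·sin(x)·cos(x)
  g(x) = tan(x)   ⇒   g'(x) = tan(x)^2 + 1
  lim(x→0) f'(x)/g'(x) = lim(x→0) (6·sin(x)·cos(x))/(tan(x)^2 + 1)
  = 0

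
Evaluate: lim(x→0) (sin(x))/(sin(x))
This is a 0/0 indeterminate form.

Apply L'Hôpital's rule: differentiate numerator and denominator separately.
  f(x) = sin(x)   ⇒   f'(x) = cos(x)
  g(x) = sin(x)   ⇒   g'(x) = cos(x)
  lim(x→0) f'(x)/g'(x) = lim(x→0) (cos(x))/(cos(x))
  = 1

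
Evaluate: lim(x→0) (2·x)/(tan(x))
This is a 0/0 indeterminate form.

Apply L'Hôpital's rule: differentiate numerator and denominator separately.
  f(x) = 2·x   ⇒   f'(x) = 2
  g(x) = tan(x)   ⇒   g'(x) = tan(x)^2 + 1
  lim(x→0) f'(x)/g'(x) = lim(x→0) (2)/(tan(x)^2 + 1)
  = 2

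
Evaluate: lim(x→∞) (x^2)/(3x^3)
This is an ∞/∞ indeterminate form.

Apply L'Hôpital's rule: differentiate numerator and denominator separately.
  f(x) = x^2   ⇒   f'(x) = 2·x
  g(x) = 3·x^3   ⇒   g'(x) = 9·x^2
  lim(x→∞) f'(x)/g'(x) = lim(x→∞) (2·x)/(9·x^2)
  = 0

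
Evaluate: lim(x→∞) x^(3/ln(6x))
This is an exponential indeterminate form.

For exponential indeterminate forms, take the natural log:
  Let L = lim(x→∞) x^(3/ln(6x))
  Then ln(L) = lim(x→∞) [exponent × ln(base)]
  Evaluate using L'Hôpital or standard limits, then exponentiate.
  L = e^(3)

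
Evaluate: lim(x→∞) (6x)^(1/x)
This is an exponential indeterminate form.

For exponential indeterminate forms, take the natural log:
  Let L = lim(x→∞) (6x)^(1/x)
  Then ln(L) = lim(x→∞) [exponent × ln(base)]
  Evaluate using L'Hôpital or standard limits, then exponentiate.
  L = 1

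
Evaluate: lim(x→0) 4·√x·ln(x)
This is a 0·∞ indeterminate form.

Rewrite 0·∞ as a quotient (0/0 or ∞/∞ form), then apply L'Hôpital's rule:
  lim(x→0) 4·√x·ln(x) = 0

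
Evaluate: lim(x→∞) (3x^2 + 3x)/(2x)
This is an ∞/∞ indeterminate form.

Apply L'Hôpital's rule: differentiate numerator and denominator separately.
  f(x) = 3·x^2 + 3·x   ⇒   f'(x) = 6·x + 3
  g(x) = 2·x   ⇒   g'(x) = 2
  lim(x→∞) f'(x)/g'(x) = lim(x→∞) (6·x + 3)/(2)
  = ∞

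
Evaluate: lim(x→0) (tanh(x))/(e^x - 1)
This is a 0/0 indeterminate form.

Apply L'Hôpital's rule: differentiate numerator and denominator separately.
  f(x) = tanh(x)   ⇒   f'(x) = 1 - tanh(x)^2
  g(x) = e^(x) - 1   ⇒   g'(x) = e^(x)
  lim(x→0) f'(x)/g'(x) = lim(x→0) (1 - tanh(x)^2)/(e^(x))
  = 1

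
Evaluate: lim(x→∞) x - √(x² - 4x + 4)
This is an ∞-∞ indeterminate form.

Combine fractions or rationalize to convert ∞-∞ to 0/0 form:
  lim(x→∞) x - √(x² - 4x + 4) = 2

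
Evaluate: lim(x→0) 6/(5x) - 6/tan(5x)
This is an ∞-∞ indeterminate form.

Combine fractions or rationalize to convert ∞-∞ to 0/0 form:
  lim(x→0) 6/(5x) - 6/tan(5x) = 0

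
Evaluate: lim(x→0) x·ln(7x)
This is a 0·∞ indeterminate form.

Rewrite 0·∞ as a quotient (0/0 or ∞/∞ form), then apply L'Hôpital's rule:
  lim(x→0) x·ln(7x) = 0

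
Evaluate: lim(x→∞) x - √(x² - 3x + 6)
This is an ∞-∞ indeterminate form.

Combine fractions or rationalize to convert ∞-∞ to 0/0 form:
  lim(x→∞) x - √(x² - 3x + 6) = 3/2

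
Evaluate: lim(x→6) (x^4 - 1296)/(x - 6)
This is a standard limit.

Factor or rationalize the expression:
  lim(x→6) (x^4 - 1296)/(x - 6) = 864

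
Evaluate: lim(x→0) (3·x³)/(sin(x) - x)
This is a 0/0 indeterminate form.

Apply L'Hôpital's rule: differentiate numerator and denominator separately.
  f(x) = 3·x^3   ⇒   f'(x) = 9·x^2
  g(x) = -x + sin(x)   ⇒   g'(x) = cos(x) - 1
  lim(x→0) f'(x)/g'(x) = lim(x→0) (9·x^2)/(cos(x) - 1)
  = -18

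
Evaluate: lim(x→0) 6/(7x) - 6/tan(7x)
This is an ∞-∞ indeterminate form.

Combine fractions or rationalize to convert ∞-∞ to 0/0 form:
  lim(x→0) 6/(7x) - 6/tan(7x) = 0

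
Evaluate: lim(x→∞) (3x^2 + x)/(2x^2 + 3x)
This is an ∞/∞ indeterminate form.

Apply L'Hôpital's rule: differentiate numerator and denominator separately.
  f(x) = 3·x^2 + x   ⇒   f'(x) = 6·x + 1
  g(x) = 2·x^2 + 3·x   ⇒   g'(x) = 4·x + 3
  lim(x→∞) f'(x)/g'(x) = lim(x→∞) (6·x + 1)/(4·x + 3)
  = 3/2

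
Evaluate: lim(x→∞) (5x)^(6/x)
This is an exponential indeterminate form.

For exponential indeterminate forms, take the natural log:
  Let L = lim(x→∞) (5x)^(6/x)
  Then ln(L) = lim(x→∞) [exponent × ln(base)]
  Evaluate using L'Hôpital or standard limits, then exponentiate.
  L = 1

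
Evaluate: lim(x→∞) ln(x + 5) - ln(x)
This is an ∞-∞ indeterminate form.

Combine fractions or rationalize to convert ∞-∞ to 0/0 form:
  lim(x→∞) ln(x + 5) - ln(x) = 0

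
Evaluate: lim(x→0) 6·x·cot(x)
This is a 0·∞ indeterminate form.

Rewrite 0·∞ as a quotient (0/0 or ∞/∞ form), then apply L'Hôpital's rule:
  lim(x→0) 6·x·cot(x) = 6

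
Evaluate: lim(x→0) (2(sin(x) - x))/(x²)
This is a 0/0 indeterminate form.

Apply L'Hôpital's rule: differentiate numerator and denominator separately.
  f(x) = -2·x + 2·sin(x)   ⇒   f'(x) = 2·cos(x) - 2
  g(x) = x^2   ⇒   g'(x) = 2·x
  lim(x→0) f'(x)/g'(x) = lim(x→0) (2·cos(x) - 2)/(2·x)
  = 0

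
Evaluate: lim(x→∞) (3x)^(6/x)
This is an exponential indeterminate form.

For exponential indeterminate forms, take the natural log:
  Let L = lim(x→∞) (3x)^(6/x)
  Then ln(L) = lim(x→∞) [exponent × ln(base)]
  Evaluate using L'Hôpital or standard limits, then exponentiate.
  L = 1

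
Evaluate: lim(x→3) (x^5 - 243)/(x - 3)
This is a standard limit.

Factor or rationalize the expression:
  lim(x→3) (x^5 - 243)/(x - 3) = 405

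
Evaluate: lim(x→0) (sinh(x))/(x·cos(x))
This is a 0/0 indeterminate form.

Apply L'Hôpital's rule: differentiate numerator and denominator separately.
  f(x) = sinh(x)   ⇒   f'(x) = cosh(x)
  g(x) = x·cos(x)   ⇒   g'(x) = -x·sin(x) + cos(x)
  lim(x→0) f'(x)/g'(x) = lim(x→0) (cosh(x))/(-x·sin(x) + cos(x))
  = 1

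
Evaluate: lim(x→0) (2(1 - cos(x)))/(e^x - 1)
This is a 0/0 indeterminate form.

Apply L'Hôpital's rule: differentiate numerator and denominator separately.
  f(x) = 2 - 2·cos(x)   ⇒   f'(x) = 2·sin(x)
  g(x) = e^(x) - 1   ⇒   g'(x) = e^(x)
  lim(x→0) f'(x)/g'(x) = lim(x→0) (2·sin(x))/(e^(x))
  = 0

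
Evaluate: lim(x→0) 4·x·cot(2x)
This is a 0·∞ indeterminate form.

Rewrite 0·∞ as a quotient (0/0 or ∞/∞ form), then apply L'Hôpital's rule:
  lim(x→0) 4·x·cot(2x) = 2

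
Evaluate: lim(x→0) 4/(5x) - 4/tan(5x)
This is an ∞-∞ indeterminate form.

Combine fractions or rationalize to convert ∞-∞ to 0/0 form:
  lim(x→0) 4/(5x) - 4/tan(5x) = 0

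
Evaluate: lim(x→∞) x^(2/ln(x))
This is an exponential indeterminate form.

For exponential indeterminate forms, take the natural log:
  Let L = lim(x→∞) x^(2/ln(x))
  Then ln(L) = lim(x→∞) [exponent × ln(base)]
  Evaluate using L'Hôpital or standard limits, then exponentiate.
  L = e²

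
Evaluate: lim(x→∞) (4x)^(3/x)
This is an exponential indeterminate form.

For exponential indeterminate forms, take the natural log:
  Let L = lim(x→∞) (4x)^(3/x)
  Then ln(L) = lim(x→∞) [exponent × ln(base)]
  Evaluate using L'Hôpital or standard limits, then exponentiate.
  L = 1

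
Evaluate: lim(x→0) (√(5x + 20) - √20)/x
This is a standard limit.

Factor or rationalize the expression:
  lim(x→0) (√(5x + 20) - √20)/x = sqrt(5)/4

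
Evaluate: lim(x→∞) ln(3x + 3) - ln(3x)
This is an ∞-∞ indeterminate form.

Combine fractions or rationalize to convert ∞-∞ to 0/0 form:
  lim(x→∞) ln(3x + 3) - ln(3x) = 0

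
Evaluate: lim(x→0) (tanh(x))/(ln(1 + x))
This is a 0/0 indeterminate form.

Apply L'Hôpital's rule: differentiate numerator and denominator separately.
  f(x) = tanh(x)   ⇒   f'(x) = 1 - tanh(x)^2
  g(x) = ln(x + 1)   ⇒   g'(x) = 1/(x + 1)
  lim(x→0) f'(x)/g'(x) = lim(x→0) (1 - tanh(x)^2)/(1/(x + 1))
  = 1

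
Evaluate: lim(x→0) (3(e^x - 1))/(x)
This is a 0/0 indeterminate form.

Apply L'Hôpital's rule: differentiate numerator and denominator separately.
  f(x) = 3·e^(x) - 3   ⇒   f'(x) = 3·e^(x)
  g(x) = x   ⇒   g'(x) = 1
  lim(x→0) f'(x)/g'(x) = lim(x→0) (3·e^(x))/(1)
  = 3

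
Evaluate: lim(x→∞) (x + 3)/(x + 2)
This is an ∞/∞ indeterminate form.

Apply L'Hôpital's rule: differentiate numerator and denominator separately.
  f(x) = x + 3   ⇒   f'(x) = 1
  g(x) = x + 2   ⇒   g'(x) = 1
  lim(x→∞) f'(x)/g'(x) = lim(x→∞) (1)/(1)
  = 1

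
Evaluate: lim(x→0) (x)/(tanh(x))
This is a 0/0 indeterminate form.

Apply L'Hôpital's rule: differentiate numerator and denominator separately.
  f(x) = x   ⇒   f'(x) = 1
  g(x) = tanh(x)   ⇒   g'(x) = 1 - tanh(x)^2
  lim(x→0) f'(x)/g'(x) = lim(x→0) (1)/(1 - tanh(x)^2)
  = 1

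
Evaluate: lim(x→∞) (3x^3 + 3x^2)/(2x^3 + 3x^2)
This is an ∞/∞ indeterminate form.

Apply L'Hôpital's rule: differentiate numerator and denominator separately.
  f(x) = 3·x^3 + 3·x^2   ⇒   f'(x) = 9·x^2 + 6·x
  g(x) = 2·x^3 + 3·x^2   ⇒   g'(x) = 6·x^2 + 6·x
  lim(x→∞) f'(x)/g'(x) = lim(x→∞) (9·x^2 + 6·x)/(6·x^2 + 6·x)
  = 3/2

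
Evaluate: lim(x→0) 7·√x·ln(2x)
This is a 0·∞ indeterminate form.

Rewrite 0·∞ as a quotient (0/0 or ∞/∞ form), then apply L'Hôpital's rule:
  lim(x→0) 7·√x·ln(2x) = 0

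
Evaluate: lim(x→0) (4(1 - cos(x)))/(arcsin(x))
This is a 0/0 indeterminate form.

Apply L'Hôpital's rule: differentiate numerator and denominator separately.
  f(x) = 4 - 4·cos(x)   ⇒   f'(x) = 4·sin(x)
  g(x) = asin(x)   ⇒   g'(x) = 1/sqrt(1 - x^2)
  lim(x→0) f'(x)/g'(x) = lim(x→0) (4·sin(x))/(1/sqrt(1 - x^2))
  = 0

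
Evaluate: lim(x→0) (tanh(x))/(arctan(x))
This is a 0/0 indeterminate form.

Apply L'Hôpital's rule: differentiate numerator and denominator separately.
  f(x) = tanh(x)   ⇒   f'(x) = 1 - tanh(x)^2
  g(x) = atan(x)   ⇒   g'(x) = 1/(x^2 + 1)
  lim(x→0) f'(x)/g'(x) = lim(x→0) (1 - tanh(x)^2)/(1/(x^2 + 1))
  = 1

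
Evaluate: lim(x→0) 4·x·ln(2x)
This is a 0·∞ indeterminate form.

Rewrite 0·∞ as a quotient (0/0 or ∞/∞ form), then apply L'Hôpital's rule:
  lim(x→0) 4·x·ln(2x) = 0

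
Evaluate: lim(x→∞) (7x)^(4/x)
This is an exponential indeterminate form.

For exponential indeterminate forms, take the natural log:
  Let L = lim(x→∞) (7x)^(4/x)
  Then ln(L) = lim(x→∞) [exponent × ln(base)]
  Evaluate using L'Hôpital or standard limits, then exponentiate.
  L = 1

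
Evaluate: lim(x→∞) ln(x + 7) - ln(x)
This is an ∞-∞ indeterminate form.

Combine fractions or rationalize to convert ∞-∞ to 0/0 form:
  lim(x→∞) ln(x + 7) - ln(x) = 0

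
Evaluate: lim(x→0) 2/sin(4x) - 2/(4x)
This is an ∞-∞ indeterminate form.

Combine fractions or rationalize to convert ∞-∞ to 0/0 form:
  lim(x→0) 2/sin(4x) - 2/(4x) = 0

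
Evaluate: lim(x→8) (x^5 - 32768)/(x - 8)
This is a standard limit.

Factor or rationalize the expression:
  lim(x→8) (x^5 - 32768)/(x - 8) = 20480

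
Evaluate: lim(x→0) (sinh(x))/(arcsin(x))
This is a 0/0 indeterminate form.

Apply L'Hôpital's rule: differentiate numerator and denominator separately.
  f(x) = sinh(x)   ⇒   f'(x) = cosh(x)
  g(x) = asin(x)   ⇒   g'(x) = 1/sqrt(1 - x^2)
  lim(x→0) f'(x)/g'(x) = lim(x→0) (cosh(x))/(1/sqrt(1 - x^2))
  = 1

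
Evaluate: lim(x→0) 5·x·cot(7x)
This is a 0·∞ indeterminate form.

Rewrite 0·∞ as a quotient (0/0 or ∞/∞ form), then apply L'Hôpital's rule:
  lim(x→0) 5·x·cot(7x) = 5/7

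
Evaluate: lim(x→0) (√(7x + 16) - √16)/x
This is a standard limit.

Factor or rationalize the expression:
  lim(x→0) (√(7x + 16) - √16)/x = 7/8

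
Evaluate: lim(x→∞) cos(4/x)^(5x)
This is an exponential indeterminate form.

For exponential indeterminate forms, take the natural log:
  Let L = lim(x→∞) cos(4/x)^(5x)
  Then ln(L) = lim(x→∞) [exponent × ln(base)]
  Evaluate using L'Hôpital or standard limits, then exponentiate.
  L = 1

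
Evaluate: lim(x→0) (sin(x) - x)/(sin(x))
This is a 0/0 indeterminate form.

Apply L'Hôpital's rule: differentiate numerator and denominator separately.
  f(x) = -x + sin(x)   ⇒   f'(x) = cos(x) - 1
  g(x) = sin(x)   ⇒   g'(x) = cos(x)
  lim(x→0) f'(x)/g'(x) = lim(x→0) (cos(x) - 1)/(cos(x))
  = 0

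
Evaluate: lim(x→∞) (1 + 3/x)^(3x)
This is an exponential indeterminate form.

For exponential indeterminate forms, take the natural log:
  Let L = lim(x→∞) (1 + 3/x)^(3x)
  Then ln(L) = lim(x→∞) [exponent × ln(base)]
  Evaluate using L'Hôpital or standard limits, then exponentiate.
  L = e^(9)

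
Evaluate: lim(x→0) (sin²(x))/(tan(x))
This is a 0/0 indeterminate form.

Apply L'Hôpital's rule: differentiate numerator and denominator separately.
  f(x) = sin(x)^2   ⇒   f'(x) = 2·sin(x)·cos(x)
  g(x) = tan(x)   ⇒   g'(x) = tan(x)^2 + 1
  lim(x→0) f'(x)/g'(x) = lim(x→0) (2·sin(x)·cos(x))/(tan(x)^2 + 1)
  = 0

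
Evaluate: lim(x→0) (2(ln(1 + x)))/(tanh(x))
This is a 0/0 indeterminate form.

Apply L'Hôpital's rule: differentiate numerator and denominator separately.
  f(x) = 2·ln(x + 1)   ⇒   f'(x) = 2/(x + 1)
  g(x) = tanh(x)   ⇒   g'(x) = 1 - tanh(x)^2
  lim(x→0) f'(x)/g'(x) = lim(x→0) (2/(x + 1))/(1 - tanh(x)^2)
  = 2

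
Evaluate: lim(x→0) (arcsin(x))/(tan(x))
This is a 0/0 indeterminate form.

Apply L'Hôpital's rule: differentiate numerator and denominator separately.
  f(x) = asin(x)   ⇒   f'(x) = 1/sqrt(1 - x^2)
  g(x) = tan(x)   ⇒   g'(x) = tan(x)^2 + 1
  lim(x→0) f'(x)/g'(x) = lim(x→0) (1/sqrt(1 - x^2))/(tan(x)^2 + 1)
  = 1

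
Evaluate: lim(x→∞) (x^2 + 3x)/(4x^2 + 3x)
This is an ∞/∞ indeterminate form.

Apply L'Hôpital's rule: differentiate numerator and denominator separately.
  f(x) = x^2 + 3·x   ⇒   f'(x) = 2·x + 3
  g(x) = 4·x^2 + 3·x   ⇒   g'(x) = 8·x + 3
  lim(x→∞) f'(x)/g'(x) = lim(x→∞) (2·x + 3)/(8·x + 3)
  = 1/4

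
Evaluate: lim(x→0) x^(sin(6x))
This is an exponential indeterminate form.

For exponential indeterminate forms, take the natural log:
  Let L = lim(x→0) x^(sin(6x))
  Then ln(L) = lim(x→0) [exponent × ln(base)]
  Evaluate using L'Hôpital or standard limits, then exponentiate.
  L = 1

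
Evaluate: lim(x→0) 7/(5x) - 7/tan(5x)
This is an ∞-∞ indeterminate form.

Combine fractions or rationalize to convert ∞-∞ to 0/0 form:
  lim(x→0) 7/(5x) - 7/tan(5x) = 0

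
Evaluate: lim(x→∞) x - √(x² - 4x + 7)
This is an ∞-∞ indeterminate form.

Combine fractions or rationalize to convert ∞-∞ to 0/0 form:
  lim(x→∞) x - √(x² - 4x + 7) = 2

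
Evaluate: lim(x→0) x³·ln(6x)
This is a 0·∞ indeterminate form.

Rewrite 0·∞ as a quotient (0/0 or ∞/∞ form), then apply L'Hôpital's rule:
  lim(x→0) x³·ln(6x) = 0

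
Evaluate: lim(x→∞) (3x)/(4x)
This is an ∞/∞ indeterminate form.

Apply L'Hôpital's rule: differentiate numerator and denominator separately.
  f(x) = 3·x   ⇒   f'(x) = 3
  g(x) = 4·x   ⇒   g'(x) = 4
  lim(x→∞) f'(x)/g'(x) = lim(x→∞) (3)/(4)
  = 3/4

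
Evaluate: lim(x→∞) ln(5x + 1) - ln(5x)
This is an ∞-∞ indeterminate form.

Combine fractions or rationalize to convert ∞-∞ to 0/0 form:
  lim(x→∞) ln(5x + 1) - ln(5x) = 0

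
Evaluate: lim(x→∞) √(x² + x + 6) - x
This is an ∞-∞ indeterminate form.

Combine fractions or rationalize to convert ∞-∞ to 0/0 form:
  lim(x→∞) √(x² + x + 6) - x = 1/2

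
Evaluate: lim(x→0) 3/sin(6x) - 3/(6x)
This is an ∞-∞ indeterminate form.

Combine fractions or rationalize to convert ∞-∞ to 0/0 form:
  lim(x→0) 3/sin(6x) - 3/(6x) = 0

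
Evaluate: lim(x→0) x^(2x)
This is an exponential indeterminate form.

For exponential indeterminate forms, take the natural log:
  Let L = lim(x→0) x^(2x)
  Then ln(L) = lim(x→0) [exponent × ln(base)]
  Evaluate using L'Hôpital or standard limits, then exponentiate.
  L = 1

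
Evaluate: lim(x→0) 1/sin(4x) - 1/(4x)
This is an ∞-∞ indeterminate form.

Combine fractions or rationalize to convert ∞-∞ to 0/0 form:
  lim(x→0) 1/sin(4x) - 1/(4x) = 0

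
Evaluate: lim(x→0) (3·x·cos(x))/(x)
This is a 0/0 indeterminate form.

Apply L'Hôpital's rule: differentiate numerator and denominator separately.
  f(x) = 3·x·cos(x)   ⇒   f'(x) = -3·x·sin(x) + 3·cos(x)
  g(x) = x   ⇒   g'(x) = 1
  lim(x→0) f'(x)/g'(x) = lim(x→0) (-3·x·sin(x) + 3·cos(x))/(1)
  = 3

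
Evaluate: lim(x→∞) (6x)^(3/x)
This is an exponential indeterminate form.

For exponential indeterminate forms, take the natural log:
  Let L = lim(x→∞) (6x)^(3/x)
  Then ln(L) = lim(x→∞) [exponent × ln(base)]
  Evaluate using L'Hôpital or standard limits, then exponentiate.
  L = 1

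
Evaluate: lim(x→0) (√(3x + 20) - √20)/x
This is a standard limit.

Factor or rationalize the expression:
  lim(x→0) (√(3x + 20) - √20)/x = 3·sqrt(5)/20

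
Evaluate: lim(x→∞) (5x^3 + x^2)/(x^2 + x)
This is an ∞/∞ indeterminate form.

Apply L'Hôpital's rule: differentiate numerator and denominator separately.
  f(x) = 5·x^3 + x^2   ⇒   f'(x) = 15·x^2 + 2·x
  g(x) = x^2 + x   ⇒   g'(x) = 2·x + 1
  lim(x→∞) f'(x)/g'(x) = lim(x→∞) (15·x^2 + 2·x)/(2·x + 1)
  = ∞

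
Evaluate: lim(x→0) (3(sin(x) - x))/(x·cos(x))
This is a 0/0 indeterminate form.

Apply L'Hôpital's rule: differentiate numerator and denominator separately.
  f(x) = -3·x + 3·sin(x)   ⇒   f'(x) = 3·cos(x) - 3
  g(x) = x·cos(x)   ⇒   g'(x) = -x·sin(x) + cos(x)
  lim(x→0) f'(x)/g'(x) = lim(x→0) (3·cos(x) - 3)/(-x·sin(x) + cos(x))
  = 0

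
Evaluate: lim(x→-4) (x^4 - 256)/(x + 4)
This is a standard limit.

Factor or rationalize the expression:
  lim(x→-4) (x^4 - 256)/(x + 4) = -256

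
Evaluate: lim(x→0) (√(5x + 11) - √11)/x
This is a standard limit.

Factor or rationalize the expression:
  lim(x→0) (√(5x + 11) - √11)/x = 5·sqrt(11)/22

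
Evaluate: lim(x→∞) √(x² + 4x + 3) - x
This is an ∞-∞ indeterminate form.

Combine fractions or rationalize to convert ∞-∞ to 0/0 form:
  lim(x→∞) √(x² + 4x + 3) - x = 2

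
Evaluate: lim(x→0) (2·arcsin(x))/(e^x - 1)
This is a 0/0 indeterminate form.

Apply L'Hôpital's rule: differentiate numerator and denominator separately.
  f(x) = 2·asin(x)   ⇒   f'(x) = 2/sqrt(1 - x^2)
  g(x) = e^(x) - 1   ⇒   g'(x) = e^(x)
  lim(x→0) f'(x)/g'(x) = lim(x→0) (2/sqrt(1 - x^2))/(e^(x))
  = 2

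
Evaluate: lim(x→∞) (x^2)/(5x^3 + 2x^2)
This is an ∞/∞ indeterminate form.

Apply L'Hôpital's rule: differentiate numerator and denominator separately.
  f(x) = x^2   ⇒   f'(x) = 2·x
  g(x) = 5·x^3 + 2·x^2   ⇒   g'(x) = 15·x^2 + 4·x
  lim(x→∞) f'(x)/g'(x) = lim(x→∞) (2·x)/(15·x^2 + 4·x)
  = 0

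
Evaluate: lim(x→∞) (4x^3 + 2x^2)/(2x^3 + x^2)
This is an ∞/∞ indeterminate form.

Apply L'Hôpital's rule: differentiate numerator and denominator separately.
  f(x) = 4·x^3 + 2·x^2   ⇒   f'(x) = 12·x^2 + 4·x
  g(x) = 2·x^3 + x^2   ⇒   g'(x) = 6·x^2 + 2·x
  lim(x→∞) f'(x)/g'(x) = lim(x→∞) (12·x^2 + 4·x)/(6·x^2 + 2·x)
  = 2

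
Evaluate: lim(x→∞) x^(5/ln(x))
This is an exponential indeterminate form.

For exponential indeterminate forms, take the natural log:
  Let L = lim(x→∞) x^(5/ln(x))
  Then ln(L) = lim(x→∞) [exponent × ln(base)]
  Evaluate using L'Hôpital or standard limits, then exponentiate.
  L = e^(5)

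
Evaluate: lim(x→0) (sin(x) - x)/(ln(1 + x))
This is a 0/0 indeterminate form.

Apply L'Hôpital's rule: differentiate numerator and denominator separately.
  f(x) = -x + sin(x)   ⇒   f'(x) = cos(x) - 1
  g(x) = ln(x + 1)   ⇒   g'(x) = 1/(x + 1)
  lim(x→0) f'(x)/g'(x) = lim(x→0) (cos(x) - 1)/(1/(x + 1))
  = 0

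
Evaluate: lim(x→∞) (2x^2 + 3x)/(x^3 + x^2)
This is an ∞/∞ indeterminate form.

Apply L'Hôpital's rule: differentiate numerator and denominator separately.
  f(x) = 2·x^2 + 3·x   ⇒   f'(x) = 4·x + 3
  g(x) = x^3 + x^2   ⇒   g'(x) = 3·x^2 + 2·x
  lim(x→∞) f'(x)/g'(x) = lim(x→∞) (4·x + 3)/(3·x^2 + 2·x)
  = 0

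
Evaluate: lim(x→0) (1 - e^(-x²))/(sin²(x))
This is a 0/0 indeterminate form.

Apply L'Hôpital's rule: differentiate numerator and denominator separately.
  f(x) = 1 - e^(-x^2)   ⇒   f'(x) = 2·x·e^(-x^2)
  g(x) = sin(x)^2   ⇒   g'(x) = 2·sin(x)·cos(x)
  lim(x→0) f'(x)/g'(x) = lim(x→0) (2·x·e^(-x^2))/(2·sin(x)·cos(x))
  = 1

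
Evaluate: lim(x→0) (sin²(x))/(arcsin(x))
This is a 0/0 indeterminate form.

Apply L'Hôpital's rule: differentiate numerator and denominator separately.
  f(x) = sin(x)^2   ⇒   f'(x) = 2·sin(x)·cos(x)
  g(x) = asin(x)   ⇒   g'(x) = 1/sqrt(1 - x^2)
  lim(x→0) f'(x)/g'(x) = lim(x→0) (2·sin(x)·cos(x))/(1/sqrt(1 - x^2))
  = 0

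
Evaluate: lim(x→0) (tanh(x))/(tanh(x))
This is a 0/0 indeterminate form.

Apply L'Hôpital's rule: differentiate numerator and denominator separately.
  f(x) = tanh(x)   ⇒   f'(x) = 1 - tanh(x)^2
  g(x) = tanh(x)   ⇒   g'(x) = 1 - tanh(x)^2
  lim(x→0) f'(x)/g'(x) = lim(x→0) (1 - tanh(x)^2)/(1 - tanh(x)^2)
  = 1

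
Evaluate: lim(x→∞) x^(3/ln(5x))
This is an exponential indeterminate form.

For exponential indeterminate forms, take the natural log:
  Let L = lim(x→∞) x^(3/ln(5x))
  Then ln(L) = lim(x→∞) [exponent × ln(base)]
  Evaluate using L'Hôpital or standard limits, then exponentiate.
  L = e^(3)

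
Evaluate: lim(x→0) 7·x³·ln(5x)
This is a 0·∞ indeterminate form.

Rewrite 0·∞ as a quotient (0/0 or ∞/∞ form), then apply L'Hôpital's rule:
  lim(x→0) 7·x³·ln(5x) = 0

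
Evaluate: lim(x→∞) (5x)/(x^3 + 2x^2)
This is an ∞/∞ indeterminate form.

Apply L'Hôpital's rule: differentiate numerator and denominator separately.
  f(x) = 5·x   ⇒   f'(x) = 5
  g(x) = x^3 + 2·x^2   ⇒   g'(x) = 3·x^2 + 4·x
  lim(x→∞) f'(x)/g'(x) = lim(x→∞) (5)/(3·x^2 + 4·x)
  = 0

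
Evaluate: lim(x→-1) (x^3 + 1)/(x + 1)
This is a standard limit.

Factor or rationalize the expression:
  lim(x→-1) (x^3 + 1)/(x + 1) = 3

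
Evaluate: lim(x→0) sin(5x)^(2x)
This is an exponential indeterminate form.

For exponential indeterminate forms, take the natural log:
  Let L = lim(x→0) sin(5x)^(2x)
  Then ln(L) = lim(x→0) [exponent × ln(base)]
  Evaluate using L'Hôpital or standard limits, then exponentiate.
  L = 1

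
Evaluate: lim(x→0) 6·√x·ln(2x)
This is a 0·∞ indeterminate form.

Rewrite 0·∞ as a quotient (0/0 or ∞/∞ form), then apply L'Hôpital's rule:
  lim(x→0) 6·√x·ln(2x) = 0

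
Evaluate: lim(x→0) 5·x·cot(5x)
This is a 0·∞ indeterminate form.

Rewrite 0·∞ as a quotient (0/0 or ∞/∞ form), then apply L'Hôpital's rule:
  lim(x→0) 5·x·cot(5x) = 1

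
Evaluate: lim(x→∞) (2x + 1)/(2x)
This is an ∞/∞ indeterminate form.

Apply L'Hôpital's rule: differentiate numerator and denominator separately.
  f(x) = 2·x + 1   ⇒   f'(x) = 2
  g(x) = 2·x   ⇒   g'(x) = 2
  lim(x→∞) f'(x)/g'(x) = lim(x→∞) (2)/(2)
  = 1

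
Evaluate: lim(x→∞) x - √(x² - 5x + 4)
This is an ∞-∞ indeterminate form.

Combine fractions or rationalize to convert ∞-∞ to 0/0 form:
  lim(x→∞) x - √(x² - 5x + 4) = 5/2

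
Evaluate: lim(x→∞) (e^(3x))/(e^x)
This is an ∞/∞ indeterminate form.

Apply L'Hôpital's rule: differentiate numerator and denominator separately.
  f(x) = e^(3·x)   ⇒   f'(x) = 3·e^(3·x)
  g(x) = e^(x)   ⇒   g'(x) = e^(x)
  lim(x→∞) f'(x)/g'(x) = lim(x→∞) (3·e^(3·x))/(e^(x))
  = ∞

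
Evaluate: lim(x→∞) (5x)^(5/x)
This is an exponential indeterminate form.

For exponential indeterminate forms, take the natural log:
  Let L = lim(x→∞) (5x)^(5/x)
  Then ln(L) = lim(x→∞) [exponent × ln(base)]
  Evaluate using L'Hôpital or standard limits, then exponentiate.
  L = 1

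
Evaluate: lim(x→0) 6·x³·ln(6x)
This is a 0·∞ indeterminate form.

Rewrite 0·∞ as a quotient (0/0 or ∞/∞ form), then apply L'Hôpital's rule:
  lim(x→0) 6·x³·ln(6x) = 0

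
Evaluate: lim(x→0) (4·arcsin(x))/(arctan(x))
This is a 0/0 indeterminate form.

Apply L'Hôpital's rule: differentiate numerator and denominator separately.
  f(x) = 4·asin(x)   ⇒   f'(x) = 4/sqrt(1 - x^2)
  g(x) = atan(x)   ⇒   g'(x) = 1/(x^2 + 1)
  lim(x→0) f'(x)/g'(x) = lim(x→0) (4/sqrt(1 - x^2))/(1/(x^2 + 1))
  = 4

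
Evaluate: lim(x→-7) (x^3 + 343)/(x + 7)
This is a standard limit.

Factor or rationalize the expression:
  lim(x→-7) (x^3 + 343)/(x + 7) = 147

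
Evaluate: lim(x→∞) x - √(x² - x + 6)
This is an ∞-∞ indeterminate form.

Combine fractions or rationalize to convert ∞-∞ to 0/0 form:
  lim(x→∞) x - √(x² - x + 6) = 1/2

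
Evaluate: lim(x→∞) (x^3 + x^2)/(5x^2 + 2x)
This is an ∞/∞ indeterminate form.

Apply L'Hôpital's rule: differentiate numerator and denominator separately.
  f(x) = x^3 + x^2   ⇒   f'(x) = 3·x^2 + 2·x
  g(x) = 5·x^2 + 2·x   ⇒   g'(x) = 10·x + 2
  lim(x→∞) f'(x)/g'(x) = lim(x→∞) (3·x^2 + 2·x)/(10·x + 2)
  = ∞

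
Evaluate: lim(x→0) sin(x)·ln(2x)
This is a 0·∞ indeterminate form.

Rewrite 0·∞ as a quotient (0/0 or ∞/∞ form), then apply L'Hôpital's rule:
  lim(x→0) sin(x)·ln(2x) = 0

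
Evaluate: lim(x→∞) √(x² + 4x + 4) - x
This is an ∞-∞ indeterminate form.

Combine fractions or rationalize to convert ∞-∞ to 0/0 form:
  lim(x→∞) √(x² + 4x + 4) - x = 2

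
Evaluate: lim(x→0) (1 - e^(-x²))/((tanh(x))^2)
This is a 0/0 indeterminate form.

Apply L'Hôpital's rule: differentiate numerator and denominator separately.
  f(x) = 1 - e^(-x^2)   ⇒   f'(x) = 2·x·e^(-x^2)
  g(x) = tanh(x)^2   ⇒   g'(x) = (2 - 2·tanh(x)^2)·tanh(x)
  lim(x→0) f'(x)/g'(x) = lim(x→0) (2·x·e^(-x^2))/((2 - 2·tanh(x)^2)·tanh(x))
  = 1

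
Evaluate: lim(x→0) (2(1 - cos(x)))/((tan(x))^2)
This is a 0/0 indeterminate form.

Apply L'Hôpital's rule: differentiate numerator and denominator separately.
  f(x) = 2 - 2·cos(x)   ⇒   f'(x) = 2·sin(x)
  g(x) = tan(x)^2   ⇒   g'(x) = (2·tan(x)^2 + 2)·tan(x)
  lim(x→0) f'(x)/g'(x) = lim(x→0) (2·sin(x))/((2·tan(x)^2 + 2)·tan(x))
  = 1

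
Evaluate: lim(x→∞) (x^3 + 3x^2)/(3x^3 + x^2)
This is an ∞/∞ indeterminate form.

Apply L'Hôpital's rule: differentiate numerator and denominator separately.
  f(x) = x^3 + 3·x^2   ⇒   f'(x) = 3·x^2 + 6·x
  g(x) = 3·x^3 + x^2   ⇒   g'(x) = 9·x^2 + 2·x
  lim(x→∞) f'(x)/g'(x) = lim(x→∞) (3·x^2 + 6·x)/(9·x^2 + 2·x)
  = 1/3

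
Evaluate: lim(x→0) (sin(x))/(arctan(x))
This is a 0/0 indeterminate form.

Apply L'Hôpital's rule: differentiate numerator and denominator separately.
  f(x) = sin(x)   ⇒   f'(x) = cos(x)
  g(x) = atan(x)   ⇒   g'(x) = 1/(x^2 + 1)
  lim(x→0) f'(x)/g'(x) = lim(x→0) (cos(x))/(1/(x^2 + 1))
  = 1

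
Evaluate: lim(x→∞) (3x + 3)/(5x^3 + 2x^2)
This is an ∞/∞ indeterminate form.

Apply L'Hôpital's rule: differentiate numerator and denominator separately.
  f(x) = 3·x + 3   ⇒   f'(x) = 3
  g(x) = 5·x^3 + 2·x^2   ⇒   g'(x) = 15·x^2 + 4·x
  lim(x→∞) f'(x)/g'(x) = lim(x→∞) (3)/(15·x^2 + 4·x)
  = 0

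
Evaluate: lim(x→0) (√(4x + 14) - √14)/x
This is a standard limit.

Factor or rationalize the expression:
  lim(x→0) (√(4x + 14) - √14)/x = sqrt(14)/7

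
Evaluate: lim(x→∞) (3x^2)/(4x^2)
This is an ∞/∞ indeterminate form.

Apply L'Hôpital's rule: differentiate numerator and denominator separately.
  f(x) = 3·x^2   ⇒   f'(x) = 6·x
  g(x) = 4·x^2   ⇒   g'(x) = 8·x
  lim(x→∞) f'(x)/g'(x) = lim(x→∞) (6·x)/(8·x)
  = 3/4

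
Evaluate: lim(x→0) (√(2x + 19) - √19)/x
This is a standard limit.

Factor or rationalize the expression:
  lim(x→0) (√(2x + 19) - √19)/x = sqrt(19)/19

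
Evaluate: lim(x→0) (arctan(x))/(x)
This is a 0/0 indeterminate form.

Apply L'Hôpital's rule: differentiate numerator and denominator separately.
  f(x) = atan(x)   ⇒   f'(x) = 1/(x^2 + 1)
  g(x) = x   ⇒   g'(x) = 1
  lim(x→0) f'(x)/g'(x) = lim(x→0) (1/(x^2 + 1))/(1)
  = 1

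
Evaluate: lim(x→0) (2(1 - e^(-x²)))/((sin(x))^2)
This is a 0/0 indeterminate form.

Apply L'Hôpital's rule: differentiate numerator and denominator separately.
  f(x) = 2 - 2·e^(-x^2)   ⇒   f'(x) = 4·x·e^(-x^2)
  g(x) = sin(x)^2   ⇒   g'(x) = 2·sin(x)·cos(x)
  lim(x→0) f'(x)/g'(x) = lim(x→0) (4·x·e^(-x^2))/(2·sin(x)·cos(x))
  = 2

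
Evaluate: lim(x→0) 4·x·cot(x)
This is a 0·∞ indeterminate form.

Rewrite 0·∞ as a quotient (0/0 or ∞/∞ form), then apply L'Hôpital's rule:
  lim(x→0) 4·x·cot(x) = 4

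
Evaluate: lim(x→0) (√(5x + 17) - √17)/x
This is a standard limit.

Factor or rationalize the expression:
  lim(x→0) (√(5x + 17) - √17)/x = 5·sqrt(17)/34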